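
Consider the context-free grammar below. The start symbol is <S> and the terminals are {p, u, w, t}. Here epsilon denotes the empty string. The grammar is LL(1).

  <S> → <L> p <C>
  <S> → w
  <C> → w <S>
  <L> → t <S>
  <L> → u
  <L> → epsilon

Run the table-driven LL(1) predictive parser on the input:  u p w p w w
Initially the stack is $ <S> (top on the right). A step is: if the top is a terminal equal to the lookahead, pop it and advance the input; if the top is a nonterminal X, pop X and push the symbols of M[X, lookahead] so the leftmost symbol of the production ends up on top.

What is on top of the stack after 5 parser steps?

step 1: stack=$ <S>  input=u p w p w w $  — expand <S> → <L> p <C>
step 2: stack=$ <C> p <L>  input=u p w p w w $  — expand <L> → u
step 3: stack=$ <C> p u  input=u p w p w w $  — match u
step 4: stack=$ <C> p  input=p w p w w $  — match p
step 5: stack=$ <C>  input=w p w w $  — expand <C> → w <S>
Stack after step 5: $ <S> w (top = w).

w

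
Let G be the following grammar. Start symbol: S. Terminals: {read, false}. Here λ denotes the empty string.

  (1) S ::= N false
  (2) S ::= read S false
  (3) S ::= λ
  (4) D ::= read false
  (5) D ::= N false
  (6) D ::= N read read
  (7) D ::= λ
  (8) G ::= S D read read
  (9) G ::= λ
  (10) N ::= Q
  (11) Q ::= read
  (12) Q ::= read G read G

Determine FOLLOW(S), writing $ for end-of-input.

{$, false, read}

FIRST(Q): from Q::=read we get {read}; from Q::=read G read G we get {read}. So FIRST(Q) = {read}.
FIRST(N): from N::=Q we get {read}. So FIRST(N) = {read}.
FIRST(S): from S::=N false we get {read}; from S::=read S false we get {read}; from S::=λ we get {λ}. So FIRST(S) = {λ, read}.
FIRST(D): from D::=read false we get {read}; from D::=N false we get {read}; from D::=N read read we get {read}; from D::=λ we get {λ}. So FIRST(D) = {λ, read}.
FIRST(G): from G::=S D read read we get {read}; from G::=λ we get {λ}. So FIRST(G) = {λ, read}.
FOLLOW(S) includes $ since S is the start symbol.
FOLLOW(S): in S::=read S false, S is followed by false with FIRST {false}; in G::=S D read read, S is followed by D read read with FIRST {read}. Thus FOLLOW(S) = {$, false, read}.
FOLLOW(D): in G::=S D read read, D is followed by read read with FIRST {read}. Thus FOLLOW(D) = {read}.
FOLLOW(N): in S::=N false, N is followed by false with FIRST {false}; in D::=N false, N is followed by false with FIRST {false}; in D::=N read read, N is followed by read read with FIRST {read}. Thus FOLLOW(N) = {false, read}.
FOLLOW(Q): in N::=Q, the suffix after Q is empty, so FOLLOW(Q) ⊇ FOLLOW(N) = {false, read}. Thus FOLLOW(Q) = {false, read}.
FOLLOW(G): in Q::=read G read G (occurrence 1), G is followed by read G with FIRST {read}; in Q::=read G read G (occurrence 2), the suffix after G is empty, so FOLLOW(G) ⊇ FOLLOW(Q) = {false, read}. Thus FOLLOW(G) = {false, read}.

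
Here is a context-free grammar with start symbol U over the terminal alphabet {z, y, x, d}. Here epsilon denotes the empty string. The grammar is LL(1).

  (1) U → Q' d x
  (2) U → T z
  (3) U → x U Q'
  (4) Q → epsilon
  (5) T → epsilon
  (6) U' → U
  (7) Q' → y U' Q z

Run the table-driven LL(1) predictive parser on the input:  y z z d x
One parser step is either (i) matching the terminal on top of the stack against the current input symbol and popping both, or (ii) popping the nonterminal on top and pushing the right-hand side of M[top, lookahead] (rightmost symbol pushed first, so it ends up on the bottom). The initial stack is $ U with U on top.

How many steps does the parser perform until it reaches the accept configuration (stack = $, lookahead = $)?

      Stack           Input        Action
   1  $ U             y z z d x $  expand U → Q' d x
   2  $ x d Q'        y z z d x $  expand Q' → y U' Q z
   3  $ x d z Q U' y  y z z d x $  match y
   4  $ x d z Q U'    z z d x $    expand U' → U
   5  $ x d z Q U     z z d x $    expand U → T z
   6  $ x d z Q z T   z z d x $    expand T → epsilon
   7  $ x d z Q z     z z d x $    match z
   8  $ x d z Q       z d x $      expand Q → epsilon
   9  $ x d z         z d x $      match z
  10  $ x d           d x $        match d
  11  $ x             x $          match x
Accept reached after 11 steps.

11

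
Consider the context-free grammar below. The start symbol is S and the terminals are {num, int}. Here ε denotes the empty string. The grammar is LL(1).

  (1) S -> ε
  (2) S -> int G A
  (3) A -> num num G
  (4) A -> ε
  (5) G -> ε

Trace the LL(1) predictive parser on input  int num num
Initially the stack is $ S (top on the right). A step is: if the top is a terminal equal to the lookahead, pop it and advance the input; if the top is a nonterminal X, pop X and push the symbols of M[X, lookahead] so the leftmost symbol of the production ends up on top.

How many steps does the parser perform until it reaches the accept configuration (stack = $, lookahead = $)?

7

step 1: stack=$ S  input=int num num $  — expand S -> int G A
step 2: stack=$ A G int  input=int num num $  — match int
step 3: stack=$ A G  input=num num $  — expand G -> ε
step 4: stack=$ A  input=num num $  — expand A -> num num G
step 5: stack=$ G num num  input=num num $  — match num
step 6: stack=$ G num  input=num $  — match num
step 7: stack=$ G  input=$  — expand G -> ε
Accept reached after 7 steps.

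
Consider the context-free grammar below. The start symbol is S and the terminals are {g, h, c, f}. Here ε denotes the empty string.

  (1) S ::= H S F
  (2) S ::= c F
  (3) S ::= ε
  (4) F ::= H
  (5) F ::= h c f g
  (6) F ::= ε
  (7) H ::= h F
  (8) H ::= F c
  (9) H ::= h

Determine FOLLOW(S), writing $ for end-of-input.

FIRST(S): from S::=H S F we get {c, h}; from S::=c F we get {c}; from S::=ε we get {ε}. So FIRST(S) = {ε, c, h}.
FIRST(F): from F::=H we get {c, h}; from F::=h c f g we get {h}; from F::=ε we get {ε}. So FIRST(F) = {ε, c, h}.
FIRST(H): from H::=h F we get {h}; from H::=F c we get {c, h}; from H::=h we get {h}. So FIRST(H) = {c, h}.
FOLLOW(S) includes $ since S is the start symbol.
FOLLOW(S): in S::=H S F, S is followed by F with FIRST {ε, c, h}; in S::=H S F, the suffix after S is nullable (adds nothing new). Thus FOLLOW(S) = {$, c, h}.
FOLLOW(F): in S::=H S F, the suffix after F is empty, so FOLLOW(F) ⊇ FOLLOW(S) = {$, c, h}; in S::=c F, the suffix after F is empty, so FOLLOW(F) ⊇ FOLLOW(S) = {$, c, h}; in H::=h F, the suffix after F is empty, so FOLLOW(F) ⊇ FOLLOW(H) = {$, c, h}; in H::=F c, F is followed by c with FIRST {c}. Thus FOLLOW(F) = {$, c, h}.
FOLLOW(H): in S::=H S F, H is followed by S F with FIRST {ε, c, h}; in S::=H S F, the suffix after H is nullable, so FOLLOW(H) ⊇ FOLLOW(S) = {$, c, h}; in F::=H, the suffix after H is empty, so FOLLOW(H) ⊇ FOLLOW(F) = {$, c, h}. Thus FOLLOW(H) = {$, c, h}.

{$, c, h}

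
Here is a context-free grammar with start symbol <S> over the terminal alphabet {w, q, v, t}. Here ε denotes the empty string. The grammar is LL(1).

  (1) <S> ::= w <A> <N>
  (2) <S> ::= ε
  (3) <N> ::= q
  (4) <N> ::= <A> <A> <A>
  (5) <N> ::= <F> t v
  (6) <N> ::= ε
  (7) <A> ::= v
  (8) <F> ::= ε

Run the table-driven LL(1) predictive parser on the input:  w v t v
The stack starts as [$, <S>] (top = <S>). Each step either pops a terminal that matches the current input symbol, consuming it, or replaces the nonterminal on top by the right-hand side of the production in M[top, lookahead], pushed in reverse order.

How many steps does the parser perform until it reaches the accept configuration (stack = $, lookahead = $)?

     Stack        Input      Action
  1  $ <S>        w v t v $  expand <S> ::= w <A> <N>
  2  $ <N> <A> w  w v t v $  match w
  3  $ <N> <A>    v t v $    expand <A> ::= v
  4  $ <N> v      v t v $    match v
  5  $ <N>        t v $      expand <N> ::= <F> t v
  6  $ v t <F>    t v $      expand <F> ::= ε
  7  $ v t        t v $      match t
  8  $ v          v $        match v
Accept reached after 8 steps.

8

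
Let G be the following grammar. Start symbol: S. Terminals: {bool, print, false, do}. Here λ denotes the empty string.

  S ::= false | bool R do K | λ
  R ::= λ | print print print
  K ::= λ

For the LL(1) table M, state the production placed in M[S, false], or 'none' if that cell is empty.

FIRST(S) = {λ, bool, false}
FIRST(R) = {λ, print}
FIRST(K) = {λ}
FOLLOW(S) includes $ since S is the start symbol.
FOLLOW(S): S appears on no right-hand side. Thus FOLLOW(S) = {$}.
For S ::= false: FIRST(false) = {false}, so it goes in M[S, t] for t ∈ {false}.
For S ::= bool R do K: FIRST(bool R do K) = {bool}, so it goes in M[S, t] for t ∈ {bool}.
For S ::= λ: FIRST(λ) = {λ}, so it goes in M[S, t] for t ∈ {}; since λ ∈ FIRST, also for every t ∈ FOLLOW(S) = {$}.

S ::= false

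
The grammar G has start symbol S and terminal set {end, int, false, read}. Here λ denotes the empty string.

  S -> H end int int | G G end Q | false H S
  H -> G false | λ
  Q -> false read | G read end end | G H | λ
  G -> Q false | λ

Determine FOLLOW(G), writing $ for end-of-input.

FIRST(S) = {end, false, read}  (via H end int int, G G end Q)
FIRST(H) = {λ, false, read}  (via G false)
FIRST(Q) = {λ, false, read}  (via G read end end, G H)
FIRST(G) = {λ, false, read}  (via Q false)
FOLLOW(S) includes $ since S is the start symbol.
FOLLOW(S): in S->false H S, the suffix after S is empty (adds nothing new). Thus FOLLOW(S) = {$}.
FOLLOW(Q): in S->G G end Q, the suffix after Q is empty, so FOLLOW(Q) ⊇ FOLLOW(S) = {$}; in G->Q false, Q is followed by false with FIRST {false}. Thus FOLLOW(Q) = {$, false}.
FOLLOW(H): in S->H end int int, H is followed by end int int with FIRST {end}; in S->false H S, H is followed by S with FIRST {end, false, read}; in Q->G H, the suffix after H is empty, so FOLLOW(H) ⊇ FOLLOW(Q) = {$, false}. Thus FOLLOW(H) = {$, end, false, read}.
FOLLOW(G): in S->G G end Q (occurrence 1), G is followed by G end Q with FIRST {end, false, read}; in S->G G end Q (occurrence 2), G is followed by end Q with FIRST {end}; in H->G false, G is followed by false with FIRST {false}; in Q->G read end end, G is followed by read end end with FIRST {read}; in Q->G H, G is followed by H with FIRST {λ, false, read}; in Q->G H, the suffix after G is nullable, so FOLLOW(G) ⊇ FOLLOW(Q) = {$, false}. Thus FOLLOW(G) = {$, end, false, read}.

{$, end, false, read}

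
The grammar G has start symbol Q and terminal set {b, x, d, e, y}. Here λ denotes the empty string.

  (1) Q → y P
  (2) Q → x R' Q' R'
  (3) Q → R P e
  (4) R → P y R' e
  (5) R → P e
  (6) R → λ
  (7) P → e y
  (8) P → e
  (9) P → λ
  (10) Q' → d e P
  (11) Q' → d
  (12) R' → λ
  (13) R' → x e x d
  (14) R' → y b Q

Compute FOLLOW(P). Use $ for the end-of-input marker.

FIRST(P) = {λ, e}
FIRST(Q') = {d}
FIRST(R') = {λ, x, y}
FIRST(R) = {λ, e, y}  (via P y R' e, P e)
FIRST(Q) = {e, x, y}  (via R P e)
FOLLOW(Q) includes $ since Q is the start symbol.
FOLLOW(R): in Q→R P e, R is followed by P e with FIRST {e}. Thus FOLLOW(R) = {e}.
FOLLOW(Q): in R'→y b Q, the suffix after Q is empty, so FOLLOW(Q) ⊇ FOLLOW(R') = {$, d, e}. Thus FOLLOW(Q) = {$, d, e}.
FOLLOW(Q'): in Q→x R' Q' R', Q' is followed by R' with FIRST {λ, x, y}; in Q→x R' Q' R', the suffix after Q' is nullable, so FOLLOW(Q') ⊇ FOLLOW(Q) = {$, d, e}. Thus FOLLOW(Q') = {$, d, e, x, y}.
FOLLOW(P): in Q→y P, the suffix after P is empty, so FOLLOW(P) ⊇ FOLLOW(Q) = {$, d, e}; in Q→R P e, P is followed by e with FIRST {e}; in R→P y R' e, P is followed by y R' e with FIRST {y}; in R→P e, P is followed by e with FIRST {e}; in Q'→d e P, the suffix after P is empty, so FOLLOW(P) ⊇ FOLLOW(Q') = {$, d, e, x, y}. Thus FOLLOW(P) = {$, d, e, x, y}.
FOLLOW(R'): in Q→x R' Q' R' (occurrence 1), R' is followed by Q' R' with FIRST {d}; in Q→x R' Q' R' (occurrence 2), the suffix after R' is empty, so FOLLOW(R') ⊇ FOLLOW(Q) = {$, d, e}; in R→P y R' e, R' is followed by e with FIRST {e}. Thus FOLLOW(R') = {$, d, e}.

{$, d, e, x, y}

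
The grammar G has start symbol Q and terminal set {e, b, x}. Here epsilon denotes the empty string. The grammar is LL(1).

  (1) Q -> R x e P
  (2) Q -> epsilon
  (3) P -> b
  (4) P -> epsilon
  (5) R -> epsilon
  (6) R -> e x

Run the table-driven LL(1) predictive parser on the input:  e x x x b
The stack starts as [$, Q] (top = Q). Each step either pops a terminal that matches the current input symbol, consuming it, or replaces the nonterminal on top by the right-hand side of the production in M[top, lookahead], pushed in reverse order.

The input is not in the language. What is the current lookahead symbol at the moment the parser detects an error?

step 1: stack=$ Q  input=e x x x b $  — expand Q -> R x e P
step 2: stack=$ P e x R  input=e x x x b $  — expand R -> e x
step 3: stack=$ P e x x e  input=e x x x b $  — match e
step 4: stack=$ P e x x  input=x x x b $  — match x
step 5: stack=$ P e x  input=x x b $  — match x
step 6: stack=$ P e  input=x b $  — error: top is terminal e but lookahead is x

x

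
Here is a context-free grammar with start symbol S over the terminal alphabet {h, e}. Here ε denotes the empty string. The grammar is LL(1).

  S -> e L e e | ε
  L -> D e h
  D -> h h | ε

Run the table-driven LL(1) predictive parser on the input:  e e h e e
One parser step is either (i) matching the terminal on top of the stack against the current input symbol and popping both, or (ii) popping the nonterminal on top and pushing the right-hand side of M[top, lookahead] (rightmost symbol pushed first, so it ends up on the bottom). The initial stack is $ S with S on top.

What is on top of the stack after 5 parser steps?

h

step 1: stack=$ S  input=e e h e e $  — expand S -> e L e e
step 2: stack=$ e e L e  input=e e h e e $  — match e
step 3: stack=$ e e L  input=e h e e $  — expand L -> D e h
step 4: stack=$ e e h e D  input=e h e e $  — expand D -> ε
step 5: stack=$ e e h e  input=e h e e $  — match e
Stack after step 5: $ e e h (top = h).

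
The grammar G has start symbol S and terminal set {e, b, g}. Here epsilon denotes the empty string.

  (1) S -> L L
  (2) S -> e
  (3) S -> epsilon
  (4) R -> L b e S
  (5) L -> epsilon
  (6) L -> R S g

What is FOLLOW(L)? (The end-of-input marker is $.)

FIRST(S) = {epsilon, b, e}  (via L L)
FIRST(R) = {b}  (via L b e S)
FIRST(L) = {epsilon, b}  (via R S g)
FOLLOW(S) includes $ since S is the start symbol.
FOLLOW(R): in L->R S g, R is followed by S g with FIRST {b, e, g}. Thus FOLLOW(R) = {b, e, g}.
FOLLOW(S): in R->L b e S, the suffix after S is empty, so FOLLOW(S) ⊇ FOLLOW(R) = {b, e, g}; in L->R S g, S is followed by g with FIRST {g}. Thus FOLLOW(S) = {$, b, e, g}.
FOLLOW(L): in S->L L (occurrence 1), L is followed by L with FIRST {epsilon, b}; in S->L L (occurrence 1), the suffix after L is nullable, so FOLLOW(L) ⊇ FOLLOW(S) = {$, b, e, g}; in S->L L (occurrence 2), the suffix after L is empty, so FOLLOW(L) ⊇ FOLLOW(S) = {$, b, e, g}; in R->L b e S, L is followed by b e S with FIRST {b}. Thus FOLLOW(L) = {$, b, e, g}.

{$, b, e, g}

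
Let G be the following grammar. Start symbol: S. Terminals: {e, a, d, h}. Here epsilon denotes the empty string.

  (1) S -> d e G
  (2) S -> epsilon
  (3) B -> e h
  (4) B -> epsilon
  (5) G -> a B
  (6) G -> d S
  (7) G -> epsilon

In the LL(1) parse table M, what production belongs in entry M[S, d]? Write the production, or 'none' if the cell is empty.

S -> d e G

FIRST(S): from S->d e G we get {d}; from S->epsilon we get {epsilon}. So FIRST(S) = {epsilon, d}.
FIRST(B): from B->e h we get {e}; from B->epsilon we get {epsilon}. So FIRST(B) = {epsilon, e}.
FIRST(G): from G->a B we get {a}; from G->d S we get {d}; from G->epsilon we get {epsilon}. So FIRST(G) = {epsilon, a, d}.
FOLLOW(S) includes $ since S is the start symbol.
FOLLOW(S): in G->d S, the suffix after S is empty, so FOLLOW(S) ⊇ FOLLOW(G) = {$}. Thus FOLLOW(S) = {$}.
FOLLOW(G): in S->d e G, the suffix after G is empty, so FOLLOW(G) ⊇ FOLLOW(S) = {$}. Thus FOLLOW(G) = {$}.
For S -> d e G: FIRST(d e G) = {d}, so it goes in M[S, t] for t ∈ {d}.
For S -> epsilon: FIRST(epsilon) = {epsilon}, so it goes in M[S, t] for t ∈ {}; since epsilon ∈ FIRST, also for every t ∈ FOLLOW(S) = {$}.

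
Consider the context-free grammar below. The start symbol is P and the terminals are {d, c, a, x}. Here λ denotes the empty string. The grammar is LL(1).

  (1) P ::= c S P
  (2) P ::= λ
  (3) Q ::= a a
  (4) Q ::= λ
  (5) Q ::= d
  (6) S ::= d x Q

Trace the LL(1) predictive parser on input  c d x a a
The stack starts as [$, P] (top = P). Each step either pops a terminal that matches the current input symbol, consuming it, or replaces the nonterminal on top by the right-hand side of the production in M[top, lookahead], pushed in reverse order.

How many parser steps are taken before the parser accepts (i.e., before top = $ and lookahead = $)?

9

step 1: stack=$ P  input=c d x a a $  — expand P ::= c S P
step 2: stack=$ P S c  input=c d x a a $  — match c
step 3: stack=$ P S  input=d x a a $  — expand S ::= d x Q
step 4: stack=$ P Q x d  input=d x a a $  — match d
step 5: stack=$ P Q x  input=x a a $  — match x
step 6: stack=$ P Q  input=a a $  — expand Q ::= a a
step 7: stack=$ P a a  input=a a $  — match a
step 8: stack=$ P a  input=a $  — match a
step 9: stack=$ P  input=$  — expand P ::= λ
Accept reached after 9 steps.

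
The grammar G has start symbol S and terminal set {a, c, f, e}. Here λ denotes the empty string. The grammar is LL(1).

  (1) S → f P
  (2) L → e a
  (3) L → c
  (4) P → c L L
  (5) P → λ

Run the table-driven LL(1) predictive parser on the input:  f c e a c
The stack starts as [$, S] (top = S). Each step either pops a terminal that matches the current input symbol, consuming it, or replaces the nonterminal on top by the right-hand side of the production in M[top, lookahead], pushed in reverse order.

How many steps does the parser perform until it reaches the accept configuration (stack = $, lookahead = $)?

9

step 1: stack=$ S  input=f c e a c $  — expand S → f P
step 2: stack=$ P f  input=f c e a c $  — match f
step 3: stack=$ P  input=c e a c $  — expand P → c L L
step 4: stack=$ L L c  input=c e a c $  — match c
step 5: stack=$ L L  input=e a c $  — expand L → e a
step 6: stack=$ L a e  input=e a c $  — match e
step 7: stack=$ L a  input=a c $  — match a
step 8: stack=$ L  input=c $  — expand L → c
step 9: stack=$ c  input=c $  — match c
Accept reached after 9 steps.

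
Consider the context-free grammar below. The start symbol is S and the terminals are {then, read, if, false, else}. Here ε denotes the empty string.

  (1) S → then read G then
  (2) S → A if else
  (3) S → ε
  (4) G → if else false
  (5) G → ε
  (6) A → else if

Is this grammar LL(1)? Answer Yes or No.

Yes

FIRST(S) = {ε, else, then}
FIRST(G) = {ε, if}
FIRST(A) = {else}
FOLLOW(S) = {$}
FOLLOW(G) = {then}
FOLLOW(A) = {if}
Each cell of M receives at most one production.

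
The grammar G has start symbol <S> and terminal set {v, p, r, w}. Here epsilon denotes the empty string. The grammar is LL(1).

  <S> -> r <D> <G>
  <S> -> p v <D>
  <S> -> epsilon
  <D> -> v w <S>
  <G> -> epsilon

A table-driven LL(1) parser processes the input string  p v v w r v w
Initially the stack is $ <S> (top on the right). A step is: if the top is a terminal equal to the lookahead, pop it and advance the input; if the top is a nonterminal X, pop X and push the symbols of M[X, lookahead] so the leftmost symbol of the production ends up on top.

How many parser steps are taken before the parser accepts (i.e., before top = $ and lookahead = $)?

      Stack          Input            Action
   1  $ <S>          p v v w r v w $  expand <S> -> p v <D>
   2  $ <D> v p      p v v w r v w $  match p
   3  $ <D> v        v v w r v w $    match v
   4  $ <D>          v w r v w $      expand <D> -> v w <S>
   5  $ <S> w v      v w r v w $      match v
   6  $ <S> w        w r v w $        match w
   7  $ <S>          r v w $          expand <S> -> r <D> <G>
   8  $ <G> <D> r    r v w $          match r
   9  $ <G> <D>      v w $            expand <D> -> v w <S>
  10  $ <G> <S> w v  v w $            match v
  11  $ <G> <S> w    w $              match w
  12  $ <G> <S>      $                expand <S> -> epsilon
  13  $ <G>          $                expand <G> -> epsilon
Accept reached after 13 steps.

13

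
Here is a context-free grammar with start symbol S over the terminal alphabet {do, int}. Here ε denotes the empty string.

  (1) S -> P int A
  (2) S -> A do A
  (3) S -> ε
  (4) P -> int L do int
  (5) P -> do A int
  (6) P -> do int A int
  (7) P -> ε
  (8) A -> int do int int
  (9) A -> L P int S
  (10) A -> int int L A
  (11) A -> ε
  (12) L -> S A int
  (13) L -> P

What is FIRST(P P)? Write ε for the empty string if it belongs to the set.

FIRST(P): from P->int L do int we get {int}; from P->do A int we get {do}; from P->do int A int we get {do}; from P->ε we get {ε}. So FIRST(P) = {ε, do, int}.
FIRST(S): from S->P int A we get {do, int}; from S->A do A we get {do, int}; from S->ε we get {ε}. So FIRST(S) = {ε, do, int}.
FIRST(A): from A->int do int int we get {int}; from A->L P int S we get {do, int}; from A->int int L A we get {int}; from A->ε we get {ε}. So FIRST(A) = {ε, do, int}.
FIRST(L): from L->S A int we get {do, int}; from L->P we get {ε, do, int}. So FIRST(L) = {ε, do, int}.
FIRST(P P): take FIRST of each symbol in turn, carrying on past any symbol whose FIRST contains ε; result {ε, do, int}.

{ε, do, int}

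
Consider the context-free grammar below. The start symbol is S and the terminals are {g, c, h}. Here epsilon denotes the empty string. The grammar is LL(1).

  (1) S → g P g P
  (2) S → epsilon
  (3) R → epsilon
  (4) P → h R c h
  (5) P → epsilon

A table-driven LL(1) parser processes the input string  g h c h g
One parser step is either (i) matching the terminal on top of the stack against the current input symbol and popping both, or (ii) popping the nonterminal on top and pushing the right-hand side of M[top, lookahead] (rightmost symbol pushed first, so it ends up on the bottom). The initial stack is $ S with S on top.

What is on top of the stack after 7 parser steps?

     Stack          Input        Action
  1  $ S            g h c h g $  expand S → g P g P
  2  $ P g P g      g h c h g $  match g
  3  $ P g P        h c h g $    expand P → h R c h
  4  $ P g h c R h  h c h g $    match h
  5  $ P g h c R    c h g $      expand R → epsilon
  6  $ P g h c      c h g $      match c
  7  $ P g h        h g $        match h
Stack after step 7: $ P g (top = g).

g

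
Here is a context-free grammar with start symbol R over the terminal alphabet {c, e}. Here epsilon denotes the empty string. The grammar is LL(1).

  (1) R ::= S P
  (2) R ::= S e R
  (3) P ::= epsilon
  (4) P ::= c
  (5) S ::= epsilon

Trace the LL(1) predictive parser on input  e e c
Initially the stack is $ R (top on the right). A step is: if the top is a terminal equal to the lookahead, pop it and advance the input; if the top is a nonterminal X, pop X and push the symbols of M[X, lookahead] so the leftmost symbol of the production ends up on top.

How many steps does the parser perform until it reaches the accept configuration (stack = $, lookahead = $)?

10

      Stack    Input    Action
   1  $ R      e e c $  expand R ::= S e R
   2  $ R e S  e e c $  expand S ::= epsilon
   3  $ R e    e e c $  match e
   4  $ R      e c $    expand R ::= S e R
   5  $ R e S  e c $    expand S ::= epsilon
   6  $ R e    e c $    match e
   7  $ R      c $      expand R ::= S P
   8  $ P S    c $      expand S ::= epsilon
   9  $ P      c $      expand P ::= c
  10  $ c      c $      match c
Accept reached after 10 steps.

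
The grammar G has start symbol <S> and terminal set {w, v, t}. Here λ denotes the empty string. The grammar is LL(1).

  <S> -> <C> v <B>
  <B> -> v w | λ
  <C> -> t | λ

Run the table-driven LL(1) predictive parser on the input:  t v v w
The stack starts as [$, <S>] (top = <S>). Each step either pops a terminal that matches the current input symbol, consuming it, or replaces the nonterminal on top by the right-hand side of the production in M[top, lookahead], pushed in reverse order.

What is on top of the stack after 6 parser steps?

w

step 1: stack=$ <S>  input=t v v w $  — expand <S> -> <C> v <B>
step 2: stack=$ <B> v <C>  input=t v v w $  — expand <C> -> t
step 3: stack=$ <B> v t  input=t v v w $  — match t
step 4: stack=$ <B> v  input=v v w $  — match v
step 5: stack=$ <B>  input=v w $  — expand <B> -> v w
step 6: stack=$ w v  input=v w $  — match v
Stack after step 6: $ w (top = w).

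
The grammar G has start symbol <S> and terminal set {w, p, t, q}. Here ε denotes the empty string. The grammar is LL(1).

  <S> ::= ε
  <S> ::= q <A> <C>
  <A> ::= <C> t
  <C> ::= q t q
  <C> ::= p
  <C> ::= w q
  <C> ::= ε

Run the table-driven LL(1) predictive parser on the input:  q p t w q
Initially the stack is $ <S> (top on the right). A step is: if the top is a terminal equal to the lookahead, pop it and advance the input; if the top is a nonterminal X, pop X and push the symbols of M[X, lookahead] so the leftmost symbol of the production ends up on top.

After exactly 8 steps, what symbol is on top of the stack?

q

     Stack        Input        Action
  1  $ <S>        q p t w q $  expand <S> ::= q <A> <C>
  2  $ <C> <A> q  q p t w q $  match q
  3  $ <C> <A>    p t w q $    expand <A> ::= <C> t
  4  $ <C> t <C>  p t w q $    expand <C> ::= p
  5  $ <C> t p    p t w q $    match p
  6  $ <C> t      t w q $      match t
  7  $ <C>        w q $        expand <C> ::= w q
  8  $ q w        w q $        match w
Stack after step 8: $ q (top = q).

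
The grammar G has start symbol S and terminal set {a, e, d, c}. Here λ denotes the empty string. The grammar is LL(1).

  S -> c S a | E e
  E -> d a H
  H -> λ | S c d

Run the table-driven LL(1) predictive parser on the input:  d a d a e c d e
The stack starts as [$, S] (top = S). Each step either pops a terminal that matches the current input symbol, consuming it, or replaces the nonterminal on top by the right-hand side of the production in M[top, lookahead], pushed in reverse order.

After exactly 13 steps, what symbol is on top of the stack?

e

      Stack            Input              Action
   1  $ S              d a d a e c d e $  expand S -> E e
   2  $ e E            d a d a e c d e $  expand E -> d a H
   3  $ e H a d        d a d a e c d e $  match d
   4  $ e H a          a d a e c d e $    match a
   5  $ e H            d a e c d e $      expand H -> S c d
   6  $ e d c S        d a e c d e $      expand S -> E e
   7  $ e d c e E      d a e c d e $      expand E -> d a H
   8  $ e d c e H a d  d a e c d e $      match d
   9  $ e d c e H a    a e c d e $        match a
  10  $ e d c e H      e c d e $          expand H -> λ
  11  $ e d c e        e c d e $          match e
  12  $ e d c          c d e $            match c
  13  $ e d            d e $              match d
Stack after step 13: $ e (top = e).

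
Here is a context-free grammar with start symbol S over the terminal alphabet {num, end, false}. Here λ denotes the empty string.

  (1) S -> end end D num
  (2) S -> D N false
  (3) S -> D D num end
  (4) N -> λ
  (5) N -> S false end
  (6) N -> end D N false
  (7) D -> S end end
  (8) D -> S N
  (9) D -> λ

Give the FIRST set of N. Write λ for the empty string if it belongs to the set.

{λ, end, false, num}

FIRST(S): from S->end end D num we get {end}; from S->D N false we get {end, false, num}; from S->D D num end we get {end, false, num}. So FIRST(S) = {end, false, num}.
FIRST(N): from N->λ we get {λ}; from N->S false end we get {end, false, num}; from N->end D N false we get {end}. So FIRST(N) = {λ, end, false, num}.
FIRST(D): from D->S end end we get {end, false, num}; from D->S N we get {end, false, num}; from D->λ we get {λ}. So FIRST(D) = {λ, end, false, num}.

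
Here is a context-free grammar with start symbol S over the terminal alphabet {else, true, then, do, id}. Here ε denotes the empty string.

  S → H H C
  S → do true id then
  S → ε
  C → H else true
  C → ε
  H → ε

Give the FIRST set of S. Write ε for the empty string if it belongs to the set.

{ε, do, else}

FIRST(H): from H→ε we get {ε}. So FIRST(H) = {ε}.
FIRST(C): from C→H else true we get {else}; from C→ε we get {ε}. So FIRST(C) = {ε, else}.
FIRST(S): from S→H H C we get {ε, else}; from S→do true id then we get {do}; from S→ε we get {ε}. So FIRST(S) = {ε, do, else}.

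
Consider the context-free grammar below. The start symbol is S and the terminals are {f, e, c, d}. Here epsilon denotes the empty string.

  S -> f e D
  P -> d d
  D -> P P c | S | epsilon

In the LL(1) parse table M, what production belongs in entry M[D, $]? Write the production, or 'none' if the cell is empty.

D -> epsilon

FIRST(S) = {f}
FIRST(P) = {d}
FIRST(D) = {epsilon, d, f}  (via P P c, S)
FOLLOW(S) includes $ since S is the start symbol.
FOLLOW(S): in D->S, the suffix after S is empty, so FOLLOW(S) ⊇ FOLLOW(D) = {$}. Thus FOLLOW(S) = {$}.
FOLLOW(D): in S->f e D, the suffix after D is empty, so FOLLOW(D) ⊇ FOLLOW(S) = {$}. Thus FOLLOW(D) = {$}.
For D -> P P c: FIRST(P P c) = {d}, so it goes in M[D, t] for t ∈ {d}.
For D -> S: FIRST(S) = {f}, so it goes in M[D, t] for t ∈ {f}.
For D -> epsilon: FIRST(epsilon) = {epsilon}, so it goes in M[D, t] for t ∈ {}; since epsilon ∈ FIRST, also for every t ∈ FOLLOW(D) = {$}.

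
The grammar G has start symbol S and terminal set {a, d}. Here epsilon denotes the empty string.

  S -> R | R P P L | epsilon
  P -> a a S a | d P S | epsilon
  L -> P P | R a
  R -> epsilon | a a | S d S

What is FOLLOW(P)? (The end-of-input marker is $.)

FIRST(P) = {epsilon, a, d}
FIRST(S) = {epsilon, a, d}  (via R, R P P L)
FIRST(R) = {epsilon, a, d}  (via S d S)
FIRST(L) = {epsilon, a, d}  (via P P, R a)
FOLLOW(S) includes $ since S is the start symbol.
FOLLOW(S): in P->a a S a, S is followed by a with FIRST {a}; in P->d P S, the suffix after S is empty, so FOLLOW(S) ⊇ FOLLOW(P) = {$, a, d}; in R->S d S (occurrence 1), S is followed by d S with FIRST {d}; in R->S d S (occurrence 2), the suffix after S is empty, so FOLLOW(S) ⊇ FOLLOW(R) = {$, a, d}. Thus FOLLOW(S) = {$, a, d}.
FOLLOW(L): in S->R P P L, the suffix after L is empty, so FOLLOW(L) ⊇ FOLLOW(S) = {$, a, d}. Thus FOLLOW(L) = {$, a, d}.
FOLLOW(P): in S->R P P L (occurrence 1), P is followed by P L with FIRST {epsilon, a, d}; in S->R P P L (occurrence 1), the suffix after P is nullable, so FOLLOW(P) ⊇ FOLLOW(S) = {$, a, d}; in S->R P P L (occurrence 2), P is followed by L with FIRST {epsilon, a, d}; in S->R P P L (occurrence 2), the suffix after P is nullable, so FOLLOW(P) ⊇ FOLLOW(S) = {$, a, d}; in P->d P S, P is followed by S with FIRST {epsilon, a, d}; in P->d P S, the suffix after P is nullable (adds nothing new); in L->P P (occurrence 1), P is followed by P with FIRST {epsilon, a, d}; in L->P P (occurrence 1), the suffix after P is nullable, so FOLLOW(P) ⊇ FOLLOW(L) = {$, a, d}; in L->P P (occurrence 2), the suffix after P is empty, so FOLLOW(P) ⊇ FOLLOW(L) = {$, a, d}. Thus FOLLOW(P) = {$, a, d}.
FOLLOW(R): in S->R, the suffix after R is empty, so FOLLOW(R) ⊇ FOLLOW(S) = {$, a, d}; in S->R P P L, R is followed by P P L with FIRST {epsilon, a, d}; in S->R P P L, the suffix after R is nullable, so FOLLOW(R) ⊇ FOLLOW(S) = {$, a, d}; in L->R a, R is followed by a with FIRST {a}. Thus FOLLOW(R) = {$, a, d}.

{$, a, d}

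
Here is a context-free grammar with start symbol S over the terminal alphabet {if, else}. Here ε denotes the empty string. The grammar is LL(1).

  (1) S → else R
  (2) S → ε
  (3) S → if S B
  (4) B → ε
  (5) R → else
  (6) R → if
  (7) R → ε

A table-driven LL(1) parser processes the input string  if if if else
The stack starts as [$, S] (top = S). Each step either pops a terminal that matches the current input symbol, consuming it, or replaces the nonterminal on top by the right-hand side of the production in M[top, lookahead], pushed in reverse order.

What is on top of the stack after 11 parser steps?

      Stack           Input            Action
   1  $ S             if if if else $  expand S → if S B
   2  $ B S if        if if if else $  match if
   3  $ B S           if if else $     expand S → if S B
   4  $ B B S if      if if else $     match if
   5  $ B B S         if else $        expand S → if S B
   6  $ B B B S if    if else $        match if
   7  $ B B B S       else $           expand S → else R
   8  $ B B B R else  else $           match else
   9  $ B B B R       $                expand R → ε
  10  $ B B B         $                expand B → ε
  11  $ B B           $                expand B → ε
Stack after step 11: $ B (top = B).

B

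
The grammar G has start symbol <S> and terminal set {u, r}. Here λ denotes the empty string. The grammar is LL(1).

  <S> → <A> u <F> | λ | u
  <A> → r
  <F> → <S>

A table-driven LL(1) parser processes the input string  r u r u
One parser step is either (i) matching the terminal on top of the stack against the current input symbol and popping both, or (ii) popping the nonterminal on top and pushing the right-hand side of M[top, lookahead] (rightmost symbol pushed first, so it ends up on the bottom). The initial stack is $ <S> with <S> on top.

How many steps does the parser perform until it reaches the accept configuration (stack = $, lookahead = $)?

step 1: stack=$ <S>  input=r u r u $  — expand <S> → <A> u <F>
step 2: stack=$ <F> u <A>  input=r u r u $  — expand <A> → r
step 3: stack=$ <F> u r  input=r u r u $  — match r
step 4: stack=$ <F> u  input=u r u $  — match u
step 5: stack=$ <F>  input=r u $  — expand <F> → <S>
step 6: stack=$ <S>  input=r u $  — expand <S> → <A> u <F>
step 7: stack=$ <F> u <A>  input=r u $  — expand <A> → r
step 8: stack=$ <F> u r  input=r u $  — match r
step 9: stack=$ <F> u  input=u $  — match u
step 10: stack=$ <F>  input=$  — expand <F> → <S>
step 11: stack=$ <S>  input=$  — expand <S> → λ
Accept reached after 11 steps.

11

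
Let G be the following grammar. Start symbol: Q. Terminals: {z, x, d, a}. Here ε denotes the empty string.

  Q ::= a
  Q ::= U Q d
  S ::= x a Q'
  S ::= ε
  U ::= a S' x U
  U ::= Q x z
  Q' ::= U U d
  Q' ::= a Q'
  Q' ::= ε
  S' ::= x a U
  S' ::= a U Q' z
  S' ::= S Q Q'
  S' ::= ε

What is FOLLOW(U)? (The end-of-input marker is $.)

FIRST(S) = {ε, x}
FIRST(Q) = {a}  (via U Q d)
FIRST(U) = {a}  (via Q x z)
FIRST(S') = {ε, a, x}  (via S Q Q')
FIRST(Q') = {ε, a}  (via U U d)
FOLLOW(Q) includes $ since Q is the start symbol.
FOLLOW(S): in S'::=S Q Q', S is followed by Q Q' with FIRST {a}. Thus FOLLOW(S) = {a}.
FOLLOW(S'): in U::=a S' x U, S' is followed by x U with FIRST {x}. Thus FOLLOW(S') = {x}.
FOLLOW(Q): in Q::=U Q d, Q is followed by d with FIRST {d}; in U::=Q x z, Q is followed by x z with FIRST {x}; in S'::=S Q Q', Q is followed by Q' with FIRST {ε, a}; in S'::=S Q Q', the suffix after Q is nullable, so FOLLOW(Q) ⊇ FOLLOW(S') = {x}. Thus FOLLOW(Q) = {$, a, d, x}.
FOLLOW(U): in Q::=U Q d, U is followed by Q d with FIRST {a}; in U::=a S' x U, the suffix after U is empty (adds nothing new); in Q'::=U U d (occurrence 1), U is followed by U d with FIRST {a}; in Q'::=U U d (occurrence 2), U is followed by d with FIRST {d}; in S'::=x a U, the suffix after U is empty, so FOLLOW(U) ⊇ FOLLOW(S') = {x}; in S'::=a U Q' z, U is followed by Q' z with FIRST {a, z}. Thus FOLLOW(U) = {a, d, x, z}.
FOLLOW(Q'): in S::=x a Q', the suffix after Q' is empty, so FOLLOW(Q') ⊇ FOLLOW(S) = {a}; in Q'::=a Q', the suffix after Q' is empty (adds nothing new); in S'::=a U Q' z, Q' is followed by z with FIRST {z}; in S'::=S Q Q', the suffix after Q' is empty, so FOLLOW(Q') ⊇ FOLLOW(S') = {x}. Thus FOLLOW(Q') = {a, x, z}.

{a, d, x, z}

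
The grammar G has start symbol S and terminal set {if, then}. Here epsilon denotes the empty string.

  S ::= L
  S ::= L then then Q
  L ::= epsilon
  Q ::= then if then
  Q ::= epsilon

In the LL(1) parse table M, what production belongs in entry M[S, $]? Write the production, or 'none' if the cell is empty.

FIRST(L): from L::=epsilon we get {epsilon}. So FIRST(L) = {epsilon}.
FIRST(Q): from Q::=then if then we get {then}; from Q::=epsilon we get {epsilon}. So FIRST(Q) = {epsilon, then}.
FIRST(S): from S::=L we get {epsilon}; from S::=L then then Q we get {then}. So FIRST(S) = {epsilon, then}.
FOLLOW(S) includes $ since S is the start symbol.
FOLLOW(S): S appears on no right-hand side. Thus FOLLOW(S) = {$}.
For S ::= L: FIRST(L) = {epsilon}, so it goes in M[S, t] for t ∈ {}; since epsilon ∈ FIRST, also for every t ∈ FOLLOW(S) = {$}.
For S ::= L then then Q: FIRST(L then then Q) = {then}, so it goes in M[S, t] for t ∈ {then}.

S ::= L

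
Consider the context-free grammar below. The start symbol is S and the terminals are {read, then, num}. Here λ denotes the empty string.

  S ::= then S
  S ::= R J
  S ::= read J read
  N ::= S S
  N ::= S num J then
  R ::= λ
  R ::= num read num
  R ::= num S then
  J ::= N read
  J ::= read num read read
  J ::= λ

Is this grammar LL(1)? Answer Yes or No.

FIRST(S) = {λ, num, read, then}
FIRST(N) = {λ, num, read, then}
FIRST(R) = {λ, num}
FIRST(J) = {λ, num, read, then}
FOLLOW(S) = {$, num, read, then}
FOLLOW(N) = {read}
FOLLOW(R) = {$, num, read, then}
FOLLOW(J) = {$, num, read, then}
Cell M[J, num] receives both J ::= N read and J ::= λ — the grammar is not LL(1).

No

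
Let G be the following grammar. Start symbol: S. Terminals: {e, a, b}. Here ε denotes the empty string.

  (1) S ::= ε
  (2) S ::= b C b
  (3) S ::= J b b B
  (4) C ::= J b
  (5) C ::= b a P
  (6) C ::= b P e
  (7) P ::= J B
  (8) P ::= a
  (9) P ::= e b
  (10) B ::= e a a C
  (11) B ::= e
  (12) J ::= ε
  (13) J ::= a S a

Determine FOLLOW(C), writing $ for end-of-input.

FIRST(B): from B::=e a a C we get {e}; from B::=e we get {e}. So FIRST(B) = {e}.
FIRST(J): from J::=ε we get {ε}; from J::=a S a we get {a}. So FIRST(J) = {ε, a}.
FIRST(S): from S::=ε we get {ε}; from S::=b C b we get {b}; from S::=J b b B we get {a, b}. So FIRST(S) = {ε, a, b}.
FIRST(C): from C::=J b we get {a, b}; from C::=b a P we get {b}; from C::=b P e we get {b}. So FIRST(C) = {a, b}.
FIRST(P): from P::=J B we get {a, e}; from P::=a we get {a}; from P::=e b we get {e}. So FIRST(P) = {a, e}.
FOLLOW(S) includes $ since S is the start symbol.
FOLLOW(S): in J::=a S a, S is followed by a with FIRST {a}. Thus FOLLOW(S) = {$, a}.
FOLLOW(J): in S::=J b b B, J is followed by b b B with FIRST {b}; in C::=J b, J is followed by b with FIRST {b}; in P::=J B, J is followed by B with FIRST {e}. Thus FOLLOW(J) = {b, e}.
FOLLOW(C): in S::=b C b, C is followed by b with FIRST {b}; in B::=e a a C, the suffix after C is empty, so FOLLOW(C) ⊇ FOLLOW(B) = {$, a, b, e}. Thus FOLLOW(C) = {$, a, b, e}.
FOLLOW(P): in C::=b a P, the suffix after P is empty, so FOLLOW(P) ⊇ FOLLOW(C) = {$, a, b, e}; in C::=b P e, P is followed by e with FIRST {e}. Thus FOLLOW(P) = {$, a, b, e}.
FOLLOW(B): in S::=J b b B, the suffix after B is empty, so FOLLOW(B) ⊇ FOLLOW(S) = {$, a}; in P::=J B, the suffix after B is empty, so FOLLOW(B) ⊇ FOLLOW(P) = {$, a, b, e}. Thus FOLLOW(B) = {$, a, b, e}.

{$, a, b, e}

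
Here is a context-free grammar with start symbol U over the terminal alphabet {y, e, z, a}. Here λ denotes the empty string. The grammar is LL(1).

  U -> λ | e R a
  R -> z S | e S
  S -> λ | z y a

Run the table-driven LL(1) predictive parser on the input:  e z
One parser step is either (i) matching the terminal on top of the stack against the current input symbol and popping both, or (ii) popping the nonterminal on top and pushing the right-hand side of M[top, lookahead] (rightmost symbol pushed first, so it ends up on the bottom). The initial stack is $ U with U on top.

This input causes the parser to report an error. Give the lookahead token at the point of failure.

     Stack    Input  Action
  1  $ U      e z $  expand U -> e R a
  2  $ a R e  e z $  match e
  3  $ a R    z $    expand R -> z S
  4  $ a S z  z $    match z
  5  $ a S    $      error: M[S, $] is empty

$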